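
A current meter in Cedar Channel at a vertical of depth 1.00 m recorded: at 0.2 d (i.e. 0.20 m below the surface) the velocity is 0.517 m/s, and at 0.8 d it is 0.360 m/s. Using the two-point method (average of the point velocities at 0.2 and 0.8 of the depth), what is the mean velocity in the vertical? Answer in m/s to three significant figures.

0.439 m/s

v̄ = (0.517 + 0.360) / 2 = 0.4385 m/s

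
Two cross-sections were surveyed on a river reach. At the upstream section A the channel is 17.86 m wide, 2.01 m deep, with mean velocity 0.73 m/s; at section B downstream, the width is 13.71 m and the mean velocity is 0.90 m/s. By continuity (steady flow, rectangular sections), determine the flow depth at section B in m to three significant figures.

2.12 m

Q = A₁V₁ = (17.86×2.01) × 0.73 = 26.21 m³/s
d₂ = Q/(b₂ V₂) = 26.21/(13.71×0.90) = 2.124 m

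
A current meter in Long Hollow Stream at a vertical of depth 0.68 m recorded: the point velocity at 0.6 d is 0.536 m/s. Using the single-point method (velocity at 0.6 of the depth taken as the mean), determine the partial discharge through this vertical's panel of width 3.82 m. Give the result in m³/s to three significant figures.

1.39 m³/s

v̄ = v₀.₆ = 0.536 m/s
q = v̄ × d × w = 0.5360 × 0.68 × 3.82 = 1.392 m³/s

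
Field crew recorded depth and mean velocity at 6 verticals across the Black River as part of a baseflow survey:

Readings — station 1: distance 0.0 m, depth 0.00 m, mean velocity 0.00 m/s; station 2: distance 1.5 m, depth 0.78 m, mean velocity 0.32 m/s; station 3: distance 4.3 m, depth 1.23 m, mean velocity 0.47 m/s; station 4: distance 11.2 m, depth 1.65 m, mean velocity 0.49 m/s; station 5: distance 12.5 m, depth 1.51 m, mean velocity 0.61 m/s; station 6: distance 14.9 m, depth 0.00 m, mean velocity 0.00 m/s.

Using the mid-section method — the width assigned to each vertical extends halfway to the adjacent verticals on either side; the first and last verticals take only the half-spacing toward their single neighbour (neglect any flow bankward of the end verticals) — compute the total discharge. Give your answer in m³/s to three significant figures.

w_2 = (4.3 − 0.0)/2 = 2.15 m; q_2 = 0.32 × 0.78 × 2.15 = 0.5366 m³/s
w_3 = (11.2 − 1.5)/2 = 4.85 m; q_3 = 0.47 × 1.23 × 4.85 = 2.804 m³/s
w_4 = (12.5 − 4.3)/2 = 4.1 m; q_4 = 0.49 × 1.65 × 4.1 = 3.315 m³/s
w_5 = (14.9 − 11.2)/2 = 1.85 m; q_5 = 0.61 × 1.51 × 1.85 = 1.704 m³/s
Stations 1, 6 contribute zero (depth or velocity is 0).
Q = Σ qᵢ = 8.359 m³/s

8.36 m³/s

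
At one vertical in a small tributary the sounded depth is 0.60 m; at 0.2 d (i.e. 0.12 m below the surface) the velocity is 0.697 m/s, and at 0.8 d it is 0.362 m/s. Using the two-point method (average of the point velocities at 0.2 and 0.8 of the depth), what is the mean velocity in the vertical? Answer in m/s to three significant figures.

0.530 m/s

v̄ = (0.697 + 0.362) / 2 = 0.5295 m/s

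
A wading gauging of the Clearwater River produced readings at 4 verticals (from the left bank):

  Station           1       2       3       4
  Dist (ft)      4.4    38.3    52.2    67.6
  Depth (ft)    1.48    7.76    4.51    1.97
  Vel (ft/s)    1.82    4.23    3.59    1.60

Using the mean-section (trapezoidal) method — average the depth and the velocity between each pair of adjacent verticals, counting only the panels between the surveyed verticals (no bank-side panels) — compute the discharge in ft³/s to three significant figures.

Panel 1-2: Δb = 33.9 ft, d̄ = (1.48+7.76)/2 = 4.62, v̄ = (1.82+4.23)/2 = 3.025 → q = 33.9×4.62×3.025 = 473.8 ft³/s
Panel 2-3: Δb = 13.9 ft, d̄ = (7.76+4.51)/2 = 6.135, v̄ = (4.23+3.59)/2 = 3.91 → q = 13.9×6.135×3.91 = 333.4 ft³/s
Panel 3-4: Δb = 15.4 ft, d̄ = (4.51+1.97)/2 = 3.24, v̄ = (3.59+1.60)/2 = 2.595 → q = 15.4×3.24×2.595 = 129.5 ft³/s
Q = Σ q = 936.7 ft³/s

937 ft³/s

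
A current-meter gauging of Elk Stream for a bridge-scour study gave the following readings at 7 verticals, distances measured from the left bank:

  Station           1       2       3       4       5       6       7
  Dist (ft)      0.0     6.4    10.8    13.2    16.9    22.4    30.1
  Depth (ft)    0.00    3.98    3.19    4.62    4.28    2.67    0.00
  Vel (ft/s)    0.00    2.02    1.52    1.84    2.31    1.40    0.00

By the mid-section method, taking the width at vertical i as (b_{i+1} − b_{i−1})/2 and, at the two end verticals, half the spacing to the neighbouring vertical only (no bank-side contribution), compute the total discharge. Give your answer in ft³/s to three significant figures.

w_2 = (10.8 − 0.0)/2 = 5.4 ft; q_2 = 2.02 × 3.98 × 5.4 = 43.41 ft³/s
w_3 = (13.2 − 6.4)/2 = 3.4 ft; q_3 = 1.52 × 3.19 × 3.4 = 16.49 ft³/s
w_4 = (16.9 − 10.8)/2 = 3.05 ft; q_4 = 1.84 × 4.62 × 3.05 = 25.93 ft³/s
w_5 = (22.4 − 13.2)/2 = 4.6 ft; q_5 = 2.31 × 4.28 × 4.6 = 45.48 ft³/s
w_6 = (30.1 − 16.9)/2 = 6.6 ft; q_6 = 1.40 × 2.67 × 6.6 = 24.67 ft³/s
Stations 1, 7 contribute zero (depth or velocity is 0).
Q = Σ qᵢ = 156.0 ft³/s

156 ft³/s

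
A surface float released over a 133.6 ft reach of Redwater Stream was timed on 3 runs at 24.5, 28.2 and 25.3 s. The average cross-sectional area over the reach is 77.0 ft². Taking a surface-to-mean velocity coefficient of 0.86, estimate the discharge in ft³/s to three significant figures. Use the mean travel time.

t̄ = (24.5 + 28.2 + 25.3) / 3 = 26 s
v_surface = L / t̄ = 133.6 / 26 = 5.138 ft/s
v_mean = 0.86 × 5.138 = 4.419 ft/s
Q = A × v_mean = 77.0 × 4.419 = 340.3 ft³/s

340 ft³/s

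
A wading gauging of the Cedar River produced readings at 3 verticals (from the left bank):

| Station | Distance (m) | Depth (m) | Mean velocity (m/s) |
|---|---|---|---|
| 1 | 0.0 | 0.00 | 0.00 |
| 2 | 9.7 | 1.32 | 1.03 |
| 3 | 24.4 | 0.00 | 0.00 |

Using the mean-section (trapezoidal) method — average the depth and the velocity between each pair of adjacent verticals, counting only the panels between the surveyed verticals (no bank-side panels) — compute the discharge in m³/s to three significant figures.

Panel 1-2: Δb = 9.7 m, d̄ = (0.00+1.32)/2 = 0.66, v̄ = (0.00+1.03)/2 = 0.515 → q = 9.7×0.66×0.515 = 3.297 m³/s
Panel 2-3: Δb = 14.7 m, d̄ = (1.32+0.00)/2 = 0.66, v̄ = (1.03+0.00)/2 = 0.515 → q = 14.7×0.66×0.515 = 4.997 m³/s
Q = Σ q = 8.294 m³/s

8.29 m³/s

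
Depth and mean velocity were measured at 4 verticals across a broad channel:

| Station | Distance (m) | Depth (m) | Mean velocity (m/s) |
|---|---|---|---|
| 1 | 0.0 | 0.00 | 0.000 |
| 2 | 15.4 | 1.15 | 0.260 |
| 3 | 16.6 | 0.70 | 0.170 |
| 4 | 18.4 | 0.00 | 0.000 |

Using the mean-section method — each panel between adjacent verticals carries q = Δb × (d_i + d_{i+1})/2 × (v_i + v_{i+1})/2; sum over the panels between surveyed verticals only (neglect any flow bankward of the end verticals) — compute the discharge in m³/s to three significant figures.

Panel 1-2: Δb = 15.4 m, d̄ = (0.00+1.15)/2 = 0.575, v̄ = (0.000+0.260)/2 = 0.13 → q = 15.4×0.575×0.13 = 1.151 m³/s
Panel 2-3: Δb = 1.2 m, d̄ = (1.15+0.70)/2 = 0.925, v̄ = (0.260+0.170)/2 = 0.215 → q = 1.2×0.925×0.215 = 0.2387 m³/s
Panel 3-4: Δb = 1.8 m, d̄ = (0.70+0.00)/2 = 0.35, v̄ = (0.170+0.000)/2 = 0.085 → q = 1.8×0.35×0.085 = 0.05355 m³/s
Q = Σ q = 1.443 m³/s

1.44 m³/s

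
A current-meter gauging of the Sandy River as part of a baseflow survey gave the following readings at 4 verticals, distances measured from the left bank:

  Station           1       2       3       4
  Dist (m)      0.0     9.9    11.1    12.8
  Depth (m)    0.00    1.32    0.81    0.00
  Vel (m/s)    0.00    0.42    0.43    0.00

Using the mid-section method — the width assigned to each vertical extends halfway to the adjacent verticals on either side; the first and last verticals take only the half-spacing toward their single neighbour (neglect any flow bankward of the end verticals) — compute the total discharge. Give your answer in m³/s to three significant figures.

3.58 m³/s

w_2 = (11.1 − 0.0)/2 = 5.55 m; q_2 = 0.42 × 1.32 × 5.55 = 3.077 m³/s
w_3 = (12.8 − 9.9)/2 = 1.45 m; q_3 = 0.43 × 0.81 × 1.45 = 0.5050 m³/s
Stations 1, 4 contribute zero (depth or velocity is 0).
Q = Σ qᵢ = 3.582 m³/s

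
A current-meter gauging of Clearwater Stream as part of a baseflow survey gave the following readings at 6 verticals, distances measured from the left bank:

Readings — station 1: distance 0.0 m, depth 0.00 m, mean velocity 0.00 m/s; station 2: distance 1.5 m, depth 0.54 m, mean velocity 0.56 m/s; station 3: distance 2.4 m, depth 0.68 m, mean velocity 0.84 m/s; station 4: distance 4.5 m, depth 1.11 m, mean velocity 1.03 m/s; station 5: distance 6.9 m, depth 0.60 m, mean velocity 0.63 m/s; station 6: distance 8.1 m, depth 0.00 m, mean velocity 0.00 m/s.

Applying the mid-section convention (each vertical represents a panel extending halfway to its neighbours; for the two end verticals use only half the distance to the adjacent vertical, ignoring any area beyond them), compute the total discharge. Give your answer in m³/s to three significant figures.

w_2 = (2.4 − 0.0)/2 = 1.2 m; q_2 = 0.56 × 0.54 × 1.2 = 0.3629 m³/s
w_3 = (4.5 − 1.5)/2 = 1.5 m; q_3 = 0.84 × 0.68 × 1.5 = 0.8568 m³/s
w_4 = (6.9 − 2.4)/2 = 2.25 m; q_4 = 1.03 × 1.11 × 2.25 = 2.572 m³/s
w_5 = (8.1 − 4.5)/2 = 1.8 m; q_5 = 0.63 × 0.60 × 1.8 = 0.6804 m³/s
Stations 1, 6 contribute zero (depth or velocity is 0).
Q = Σ qᵢ = 4.473 m³/s

4.47 m³/s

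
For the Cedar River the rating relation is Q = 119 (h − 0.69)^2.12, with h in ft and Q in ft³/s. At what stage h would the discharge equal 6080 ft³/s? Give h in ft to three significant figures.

7.08 ft

h − h₀ = (Q/C)^(1/b) = (6080/119)^(1/2.12) = 6.395 ft
h = 0.69 + 6.395 = 7.085 ft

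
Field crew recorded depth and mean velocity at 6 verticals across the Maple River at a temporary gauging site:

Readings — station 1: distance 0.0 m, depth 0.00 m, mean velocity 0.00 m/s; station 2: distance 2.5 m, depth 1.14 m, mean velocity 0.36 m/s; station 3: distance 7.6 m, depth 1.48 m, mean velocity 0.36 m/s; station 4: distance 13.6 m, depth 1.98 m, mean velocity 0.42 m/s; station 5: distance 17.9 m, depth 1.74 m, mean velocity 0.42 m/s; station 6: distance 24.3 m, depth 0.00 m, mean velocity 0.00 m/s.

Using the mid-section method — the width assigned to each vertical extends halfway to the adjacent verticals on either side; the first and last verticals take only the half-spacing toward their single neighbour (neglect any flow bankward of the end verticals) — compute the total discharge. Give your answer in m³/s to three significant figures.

w_2 = (7.6 − 0.0)/2 = 3.8 m; q_2 = 0.36 × 1.14 × 3.8 = 1.560 m³/s
w_3 = (13.6 − 2.5)/2 = 5.55 m; q_3 = 0.36 × 1.48 × 5.55 = 2.957 m³/s
w_4 = (17.9 − 7.6)/2 = 5.15 m; q_4 = 0.42 × 1.98 × 5.15 = 4.283 m³/s
w_5 = (24.3 − 13.6)/2 = 5.35 m; q_5 = 0.42 × 1.74 × 5.35 = 3.910 m³/s
Stations 1, 6 contribute zero (depth or velocity is 0).
Q = Σ qᵢ = 12.71 m³/s

12.7 m³/s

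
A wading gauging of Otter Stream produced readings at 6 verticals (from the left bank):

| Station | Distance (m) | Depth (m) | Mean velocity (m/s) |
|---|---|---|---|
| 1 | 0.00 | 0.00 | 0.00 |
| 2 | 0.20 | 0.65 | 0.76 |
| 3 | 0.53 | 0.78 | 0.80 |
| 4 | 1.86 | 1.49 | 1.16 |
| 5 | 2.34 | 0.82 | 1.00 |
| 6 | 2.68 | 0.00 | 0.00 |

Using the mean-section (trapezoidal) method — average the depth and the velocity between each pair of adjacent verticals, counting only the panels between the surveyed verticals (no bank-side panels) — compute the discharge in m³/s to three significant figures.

Panel 1-2: Δb = 0.2 m, d̄ = (0.00+0.65)/2 = 0.325, v̄ = (0.00+0.76)/2 = 0.38 → q = 0.2×0.325×0.38 = 0.02470 m³/s
Panel 2-3: Δb = 0.33 m, d̄ = (0.65+0.78)/2 = 0.715, v̄ = (0.76+0.80)/2 = 0.78 → q = 0.33×0.715×0.78 = 0.1840 m³/s
Panel 3-4: Δb = 1.33 m, d̄ = (0.78+1.49)/2 = 1.135, v̄ = (0.80+1.16)/2 = 0.98 → q = 1.33×1.135×0.98 = 1.479 m³/s
Panel 4-5: Δb = 0.48 m, d̄ = (1.49+0.82)/2 = 1.155, v̄ = (1.16+1.00)/2 = 1.08 → q = 0.48×1.155×1.08 = 0.5988 m³/s
Panel 5-6: Δb = 0.34 m, d̄ = (0.82+0.00)/2 = 0.41, v̄ = (1.00+0.00)/2 = 0.5 → q = 0.34×0.41×0.5 = 0.06970 m³/s
Q = Σ q = 2.357 m³/s

2.36 m³/s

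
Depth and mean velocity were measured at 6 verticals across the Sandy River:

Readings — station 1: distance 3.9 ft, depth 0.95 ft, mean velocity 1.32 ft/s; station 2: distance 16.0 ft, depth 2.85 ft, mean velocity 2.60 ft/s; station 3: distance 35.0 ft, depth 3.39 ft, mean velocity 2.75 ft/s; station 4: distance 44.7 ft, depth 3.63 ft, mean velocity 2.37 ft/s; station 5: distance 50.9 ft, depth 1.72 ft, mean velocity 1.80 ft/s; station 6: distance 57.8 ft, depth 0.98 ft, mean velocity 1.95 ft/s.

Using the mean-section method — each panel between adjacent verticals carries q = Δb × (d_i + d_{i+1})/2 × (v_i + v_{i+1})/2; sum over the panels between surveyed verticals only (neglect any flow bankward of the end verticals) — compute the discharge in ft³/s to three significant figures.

343 ft³/s

Panel 1-2: Δb = 12.1 ft, d̄ = (0.95+2.85)/2 = 1.9, v̄ = (1.32+2.60)/2 = 1.96 → q = 12.1×1.9×1.96 = 45.06 ft³/s
Panel 2-3: Δb = 19 ft, d̄ = (2.85+3.39)/2 = 3.12, v̄ = (2.60+2.75)/2 = 2.675 → q = 19×3.12×2.675 = 158.6 ft³/s
Panel 3-4: Δb = 9.7 ft, d̄ = (3.39+3.63)/2 = 3.51, v̄ = (2.75+2.37)/2 = 2.56 → q = 9.7×3.51×2.56 = 87.16 ft³/s
Panel 4-5: Δb = 6.2 ft, d̄ = (3.63+1.72)/2 = 2.675, v̄ = (2.37+1.80)/2 = 2.085 → q = 6.2×2.675×2.085 = 34.58 ft³/s
Panel 5-6: Δb = 6.9 ft, d̄ = (1.72+0.98)/2 = 1.35, v̄ = (1.80+1.95)/2 = 1.875 → q = 6.9×1.35×1.875 = 17.47 ft³/s
Q = Σ q = 342.8 ft³/s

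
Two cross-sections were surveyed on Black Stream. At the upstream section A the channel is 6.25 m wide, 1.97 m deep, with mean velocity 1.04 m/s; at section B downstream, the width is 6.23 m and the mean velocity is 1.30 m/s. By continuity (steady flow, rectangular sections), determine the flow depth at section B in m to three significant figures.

1.58 m

Q = A₁V₁ = (6.25×1.97) × 1.04 = 12.81 m³/s
d₂ = Q/(b₂ V₂) = 12.81/(6.23×1.30) = 1.581 m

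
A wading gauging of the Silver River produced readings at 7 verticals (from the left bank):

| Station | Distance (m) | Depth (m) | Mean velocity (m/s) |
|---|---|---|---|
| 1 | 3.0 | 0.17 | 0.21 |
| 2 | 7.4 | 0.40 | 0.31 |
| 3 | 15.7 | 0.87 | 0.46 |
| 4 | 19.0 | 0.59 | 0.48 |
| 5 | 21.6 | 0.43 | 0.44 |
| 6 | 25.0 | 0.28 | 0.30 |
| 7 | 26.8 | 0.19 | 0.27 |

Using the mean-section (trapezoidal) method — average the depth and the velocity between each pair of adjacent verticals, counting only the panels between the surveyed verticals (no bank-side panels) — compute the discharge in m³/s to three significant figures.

Panel 1-2: Δb = 4.4 m, d̄ = (0.17+0.40)/2 = 0.285, v̄ = (0.21+0.31)/2 = 0.26 → q = 4.4×0.285×0.26 = 0.3260 m³/s
Panel 2-3: Δb = 8.3 m, d̄ = (0.40+0.87)/2 = 0.635, v̄ = (0.31+0.46)/2 = 0.385 → q = 8.3×0.635×0.385 = 2.029 m³/s
Panel 3-4: Δb = 3.3 m, d̄ = (0.87+0.59)/2 = 0.73, v̄ = (0.46+0.48)/2 = 0.47 → q = 3.3×0.73×0.47 = 1.132 m³/s
Panel 4-5: Δb = 2.6 m, d̄ = (0.59+0.43)/2 = 0.51, v̄ = (0.48+0.44)/2 = 0.46 → q = 2.6×0.51×0.46 = 0.6100 m³/s
Panel 5-6: Δb = 3.4 m, d̄ = (0.43+0.28)/2 = 0.355, v̄ = (0.44+0.30)/2 = 0.37 → q = 3.4×0.355×0.37 = 0.4466 m³/s
Panel 6-7: Δb = 1.8 m, d̄ = (0.28+0.19)/2 = 0.235, v̄ = (0.30+0.27)/2 = 0.285 → q = 1.8×0.235×0.285 = 0.1206 m³/s
Q = Σ q = 4.665 m³/s

4.66 m³/s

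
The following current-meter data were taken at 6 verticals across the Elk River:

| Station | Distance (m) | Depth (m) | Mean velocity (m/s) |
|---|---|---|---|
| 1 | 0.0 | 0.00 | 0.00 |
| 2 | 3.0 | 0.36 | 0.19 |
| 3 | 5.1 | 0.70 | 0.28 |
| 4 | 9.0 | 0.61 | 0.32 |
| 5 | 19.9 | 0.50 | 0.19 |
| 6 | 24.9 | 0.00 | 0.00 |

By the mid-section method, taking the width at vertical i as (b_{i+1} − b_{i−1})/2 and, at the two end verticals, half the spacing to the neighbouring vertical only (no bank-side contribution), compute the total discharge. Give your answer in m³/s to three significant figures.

2.96 m³/s

w_2 = (5.1 − 0.0)/2 = 2.55 m; q_2 = 0.19 × 0.36 × 2.55 = 0.1744 m³/s
w_3 = (9.0 − 3.0)/2 = 3 m; q_3 = 0.28 × 0.70 × 3 = 0.5880 m³/s
w_4 = (19.9 − 5.1)/2 = 7.4 m; q_4 = 0.32 × 0.61 × 7.4 = 1.444 m³/s
w_5 = (24.9 − 9.0)/2 = 7.95 m; q_5 = 0.19 × 0.50 × 7.95 = 0.7553 m³/s
Stations 1, 6 contribute zero (depth or velocity is 0).
Q = Σ qᵢ = 2.962 m³/s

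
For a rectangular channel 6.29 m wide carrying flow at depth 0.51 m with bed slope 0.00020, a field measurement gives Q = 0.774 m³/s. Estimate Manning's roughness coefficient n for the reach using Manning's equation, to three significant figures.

0.0338

A = b·y = 6.29 × 0.51 = 3.208 m²
P = b + 2y = 6.29 + 2×0.51 = 7.310 m
R = A/P = 3.208/7.310 = 0.4388 m
n = (1/Q)·A·R^(2/3)·S^(1/2) = (1/0.774) × 3.208 × 0.5775 × 0.01414 = 0.03385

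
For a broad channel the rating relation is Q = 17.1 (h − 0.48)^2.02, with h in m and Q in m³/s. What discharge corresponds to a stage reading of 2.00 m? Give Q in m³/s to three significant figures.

39.8 m³/s

Q = 17.1 × (2.00 − 0.48)^2.02 = 17.1 × 1.52^2.02 = 39.84 m³/s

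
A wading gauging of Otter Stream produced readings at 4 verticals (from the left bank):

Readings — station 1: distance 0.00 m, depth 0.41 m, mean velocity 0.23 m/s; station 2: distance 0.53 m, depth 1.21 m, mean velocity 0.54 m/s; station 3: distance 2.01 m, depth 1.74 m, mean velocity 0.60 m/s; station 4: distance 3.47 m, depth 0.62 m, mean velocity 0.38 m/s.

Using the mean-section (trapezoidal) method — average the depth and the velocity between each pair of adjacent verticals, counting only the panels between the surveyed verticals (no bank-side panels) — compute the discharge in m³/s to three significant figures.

2.25 m³/s

Panel 1-2: Δb = 0.53 m, d̄ = (0.41+1.21)/2 = 0.81, v̄ = (0.23+0.54)/2 = 0.385 → q = 0.53×0.81×0.385 = 0.1653 m³/s
Panel 2-3: Δb = 1.48 m, d̄ = (1.21+1.74)/2 = 1.475, v̄ = (0.54+0.60)/2 = 0.57 → q = 1.48×1.475×0.57 = 1.244 m³/s
Panel 3-4: Δb = 1.46 m, d̄ = (1.74+0.62)/2 = 1.18, v̄ = (0.60+0.38)/2 = 0.49 → q = 1.46×1.18×0.49 = 0.8442 m³/s
Q = Σ q = 2.254 m³/s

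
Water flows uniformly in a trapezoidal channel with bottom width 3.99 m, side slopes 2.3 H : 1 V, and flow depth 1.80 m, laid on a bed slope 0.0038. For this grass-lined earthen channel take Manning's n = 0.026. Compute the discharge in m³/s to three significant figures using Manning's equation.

A = (b + z·y)·y = (3.99 + 2.3×1.80)×1.80 = 14.63 m²
P = b + 2y√(1+z²) = 3.99 + 2×1.80×√(1+2.3²) = 13.02 m
R = A/P = 14.63/13.02 = 1.124 m
Q = (1/n)·A·R^(2/3)·S^(1/2) = (1/0.026) × 14.63 × 1.124^(2/3) × 0.0038^(1/2) = 37.51 m³/s

37.5 m³/s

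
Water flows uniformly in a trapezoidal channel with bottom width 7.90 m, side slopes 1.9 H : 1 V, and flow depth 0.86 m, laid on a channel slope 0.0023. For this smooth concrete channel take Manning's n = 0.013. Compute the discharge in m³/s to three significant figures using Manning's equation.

24.0 m³/s

A = (b + z·y)·y = (7.90 + 1.9×0.86)×0.86 = 8.199 m²
P = b + 2y√(1+z²) = 7.90 + 2×0.86×√(1+1.9²) = 11.59 m
R = A/P = 8.199/11.59 = 0.7073 m
Q = (1/n)·A·R^(2/3)·S^(1/2) = (1/0.013) × 8.199 × 0.7073^(2/3) × 0.0023^(1/2) = 24.01 m³/s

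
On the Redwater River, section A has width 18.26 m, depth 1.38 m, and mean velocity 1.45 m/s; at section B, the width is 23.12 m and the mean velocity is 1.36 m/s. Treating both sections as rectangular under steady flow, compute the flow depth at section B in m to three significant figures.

1.16 m

Q = A₁V₁ = (18.26×1.38) × 1.45 = 36.54 m³/s
d₂ = Q/(b₂ V₂) = 36.54/(23.12×1.36) = 1.162 m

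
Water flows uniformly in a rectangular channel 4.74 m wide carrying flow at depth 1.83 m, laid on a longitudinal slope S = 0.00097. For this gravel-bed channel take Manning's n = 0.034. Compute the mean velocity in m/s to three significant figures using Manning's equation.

0.936 m/s

A = b·y = 4.74 × 1.83 = 8.674 m²
P = b + 2y = 4.74 + 2×1.83 = 8.400 m
R = A/P = 8.674/8.400 = 1.033 m
Q = (1/n)·A·R^(2/3)·S^(1/2) = (1/0.034) × 8.674 × 1.033^(2/3) × 0.00097^(1/2) = 8.118 m³/s
V = Q/A = 8.118/8.674 = 0.9359 m/s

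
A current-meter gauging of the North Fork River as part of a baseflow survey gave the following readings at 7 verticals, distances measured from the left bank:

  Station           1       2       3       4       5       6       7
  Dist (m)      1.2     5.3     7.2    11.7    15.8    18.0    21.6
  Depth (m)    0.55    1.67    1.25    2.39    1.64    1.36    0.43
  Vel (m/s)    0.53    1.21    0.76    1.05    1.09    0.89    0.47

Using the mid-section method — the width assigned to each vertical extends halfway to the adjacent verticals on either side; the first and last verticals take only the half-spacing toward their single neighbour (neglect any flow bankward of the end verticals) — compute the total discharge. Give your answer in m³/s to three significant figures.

30.0 m³/s

w_1 = (5.3 − 1.2)/2 = 2.05 m; q_1 = 0.53 × 0.55 × 2.05 = 0.5976 m³/s
w_2 = (7.2 − 1.2)/2 = 3 m; q_2 = 1.21 × 1.67 × 3 = 6.062 m³/s
w_3 = (11.7 − 5.3)/2 = 3.2 m; q_3 = 0.76 × 1.25 × 3.2 = 3.040 m³/s
w_4 = (15.8 − 7.2)/2 = 4.3 m; q_4 = 1.05 × 2.39 × 4.3 = 10.79 m³/s
w_5 = (18.0 − 11.7)/2 = 3.15 m; q_5 = 1.09 × 1.64 × 3.15 = 5.631 m³/s
w_6 = (21.6 − 15.8)/2 = 2.9 m; q_6 = 0.89 × 1.36 × 2.9 = 3.510 m³/s
w_7 = (21.6 − 18.0)/2 = 1.8 m; q_7 = 0.47 × 0.43 × 1.8 = 0.3638 m³/s
Q = Σ qᵢ = 30.00 m³/s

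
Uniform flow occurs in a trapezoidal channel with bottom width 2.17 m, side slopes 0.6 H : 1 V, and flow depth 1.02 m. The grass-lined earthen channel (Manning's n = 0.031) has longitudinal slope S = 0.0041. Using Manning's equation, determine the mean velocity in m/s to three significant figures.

A = (b + z·y)·y = (2.17 + 0.6×1.02)×1.02 = 2.838 m²
P = b + 2y√(1+z²) = 2.17 + 2×1.02×√(1+0.6²) = 4.549 m
R = A/P = 2.838/4.549 = 0.6238 m
Q = (1/n)·A·R^(2/3)·S^(1/2) = (1/0.031) × 2.838 × 0.6238^(2/3) × 0.0041^(1/2) = 4.279 m³/s
V = Q/A = 4.279/2.838 = 1.508 m/s

1.51 m/s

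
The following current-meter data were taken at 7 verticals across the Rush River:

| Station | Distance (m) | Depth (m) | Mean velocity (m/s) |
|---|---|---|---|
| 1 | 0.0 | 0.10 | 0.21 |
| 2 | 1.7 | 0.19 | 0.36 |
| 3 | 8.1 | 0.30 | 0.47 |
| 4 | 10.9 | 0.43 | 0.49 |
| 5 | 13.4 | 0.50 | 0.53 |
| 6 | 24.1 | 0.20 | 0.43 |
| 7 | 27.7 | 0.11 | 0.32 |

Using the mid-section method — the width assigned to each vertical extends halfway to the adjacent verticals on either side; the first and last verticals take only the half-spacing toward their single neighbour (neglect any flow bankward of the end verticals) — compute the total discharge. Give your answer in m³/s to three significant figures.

w_1 = (1.7 − 0.0)/2 = 0.85 m; q_1 = 0.21 × 0.10 × 0.85 = 0.01785 m³/s
w_2 = (8.1 − 0.0)/2 = 4.05 m; q_2 = 0.36 × 0.19 × 4.05 = 0.2770 m³/s
w_3 = (10.9 − 1.7)/2 = 4.6 m; q_3 = 0.47 × 0.30 × 4.6 = 0.6486 m³/s
w_4 = (13.4 − 8.1)/2 = 2.65 m; q_4 = 0.49 × 0.43 × 2.65 = 0.5584 m³/s
w_5 = (24.1 − 10.9)/2 = 6.6 m; q_5 = 0.53 × 0.50 × 6.6 = 1.749 m³/s
w_6 = (27.7 − 13.4)/2 = 7.15 m; q_6 = 0.43 × 0.20 × 7.15 = 0.6149 m³/s
w_7 = (27.7 − 24.1)/2 = 1.8 m; q_7 = 0.32 × 0.11 × 1.8 = 0.06336 m³/s
Q = Σ qᵢ = 3.929 m³/s

3.93 m³/s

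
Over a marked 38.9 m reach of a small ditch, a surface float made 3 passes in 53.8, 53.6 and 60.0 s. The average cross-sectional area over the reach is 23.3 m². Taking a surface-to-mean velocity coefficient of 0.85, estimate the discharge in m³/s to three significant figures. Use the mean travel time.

t̄ = (53.8 + 53.6 + 60.0) / 3 = 55.8 s
v_surface = L / t̄ = 38.9 / 55.8 = 0.6971 m/s
v_mean = 0.85 × 0.6971 = 0.5926 m/s
Q = A × v_mean = 23.3 × 0.5926 = 13.81 m³/s

13.8 m³/s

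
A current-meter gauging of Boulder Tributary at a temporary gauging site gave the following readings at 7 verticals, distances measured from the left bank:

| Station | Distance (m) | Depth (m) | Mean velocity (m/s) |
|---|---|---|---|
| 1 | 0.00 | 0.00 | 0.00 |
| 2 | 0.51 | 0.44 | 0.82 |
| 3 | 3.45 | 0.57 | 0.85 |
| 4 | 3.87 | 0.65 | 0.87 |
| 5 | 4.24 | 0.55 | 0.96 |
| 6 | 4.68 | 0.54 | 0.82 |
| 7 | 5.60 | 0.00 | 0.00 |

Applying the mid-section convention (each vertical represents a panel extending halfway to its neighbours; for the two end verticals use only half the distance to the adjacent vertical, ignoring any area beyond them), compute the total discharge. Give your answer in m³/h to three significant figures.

7830 m³/h

w_2 = (3.45 − 0.00)/2 = 1.725 m; q_2 = 0.82 × 0.44 × 1.725 = 0.6224 m³/s
w_3 = (3.87 − 0.51)/2 = 1.68 m; q_3 = 0.85 × 0.57 × 1.68 = 0.8140 m³/s
w_4 = (4.24 − 3.45)/2 = 0.395 m; q_4 = 0.87 × 0.65 × 0.395 = 0.2234 m³/s
w_5 = (4.68 − 3.87)/2 = 0.405 m; q_5 = 0.96 × 0.55 × 0.405 = 0.2138 m³/s
w_6 = (5.60 − 4.24)/2 = 0.68 m; q_6 = 0.82 × 0.54 × 0.68 = 0.3011 m³/s
Stations 1, 7 contribute zero (depth or velocity is 0).
Q = Σ qᵢ = 2.175 m³/s
= 2.175 × 3600 = 7829 m³/h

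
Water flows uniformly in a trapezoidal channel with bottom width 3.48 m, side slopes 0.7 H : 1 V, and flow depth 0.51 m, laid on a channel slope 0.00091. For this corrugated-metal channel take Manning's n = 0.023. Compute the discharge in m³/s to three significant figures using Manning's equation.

A = (b + z·y)·y = (3.48 + 0.7×0.51)×0.51 = 1.957 m²
P = b + 2y√(1+z²) = 3.48 + 2×0.51×√(1+0.7²) = 4.725 m
R = A/P = 1.957/4.725 = 0.4141 m
Q = (1/n)·A·R^(2/3)·S^(1/2) = (1/0.023) × 1.957 × 0.4141^(2/3) × 0.00091^(1/2) = 1.426 m³/s

1.43 m³/s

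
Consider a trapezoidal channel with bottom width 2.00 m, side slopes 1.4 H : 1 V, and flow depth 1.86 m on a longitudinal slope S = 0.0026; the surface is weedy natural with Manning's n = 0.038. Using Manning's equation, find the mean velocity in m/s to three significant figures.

A = (b + z·y)·y = (2.00 + 1.4×1.86)×1.86 = 8.563 m²
P = b + 2y√(1+z²) = 2.00 + 2×1.86×√(1+1.4²) = 8.400 m
R = A/P = 8.563/8.400 = 1.019 m
Q = (1/n)·A·R^(2/3)·S^(1/2) = (1/0.038) × 8.563 × 1.019^(2/3) × 0.0026^(1/2) = 11.64 m³/s
V = Q/A = 11.64/8.563 = 1.359 m/s

1.36 m/s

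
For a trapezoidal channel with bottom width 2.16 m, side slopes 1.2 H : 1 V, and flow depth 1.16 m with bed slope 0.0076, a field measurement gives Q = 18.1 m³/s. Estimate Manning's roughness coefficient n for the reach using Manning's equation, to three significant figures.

A = (b + z·y)·y = (2.16 + 1.2×1.16)×1.16 = 4.120 m²
P = b + 2y√(1+z²) = 2.16 + 2×1.16×√(1+1.2²) = 5.784 m
R = A/P = 4.120/5.784 = 0.7124 m
n = (1/Q)·A·R^(2/3)·S^(1/2) = (1/18.1) × 4.120 × 0.7976 × 0.08718 = 0.01583

0.0158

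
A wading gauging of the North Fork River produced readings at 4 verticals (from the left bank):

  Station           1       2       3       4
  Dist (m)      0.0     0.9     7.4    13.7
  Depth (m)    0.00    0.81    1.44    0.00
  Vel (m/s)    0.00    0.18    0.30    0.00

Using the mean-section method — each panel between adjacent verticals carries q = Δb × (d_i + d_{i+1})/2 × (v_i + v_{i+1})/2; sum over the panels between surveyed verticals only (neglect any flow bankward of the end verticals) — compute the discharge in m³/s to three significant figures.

Panel 1-2: Δb = 0.9 m, d̄ = (0.00+0.81)/2 = 0.405, v̄ = (0.00+0.18)/2 = 0.09 → q = 0.9×0.405×0.09 = 0.03281 m³/s
Panel 2-3: Δb = 6.5 m, d̄ = (0.81+1.44)/2 = 1.125, v̄ = (0.18+0.30)/2 = 0.24 → q = 6.5×1.125×0.24 = 1.755 m³/s
Panel 3-4: Δb = 6.3 m, d̄ = (1.44+0.00)/2 = 0.72, v̄ = (0.30+0.00)/2 = 0.15 → q = 6.3×0.72×0.15 = 0.6804 m³/s
Q = Σ q = 2.468 m³/s

2.47 m³/s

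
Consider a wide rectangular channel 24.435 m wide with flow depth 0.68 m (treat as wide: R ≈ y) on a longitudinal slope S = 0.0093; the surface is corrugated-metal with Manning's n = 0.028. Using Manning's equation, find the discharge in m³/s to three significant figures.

44.3 m³/s

A = b·y = 24.435 × 0.68 = 16.62 m²
Wide channel: R ≈ y = 0.68 m
Q = (1/n)·A·R^(2/3)·S^(1/2) = (1/0.028) × 16.62 × 0.6800^(2/3) × 0.0093^(1/2) = 44.25 m³/s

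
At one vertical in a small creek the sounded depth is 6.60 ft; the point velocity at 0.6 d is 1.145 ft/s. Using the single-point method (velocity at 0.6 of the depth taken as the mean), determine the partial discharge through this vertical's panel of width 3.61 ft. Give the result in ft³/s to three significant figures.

27.3 ft³/s

v̄ = v₀.₆ = 1.145 ft/s
q = v̄ × d × w = 1.145 × 6.60 × 3.61 = 27.28 ft³/s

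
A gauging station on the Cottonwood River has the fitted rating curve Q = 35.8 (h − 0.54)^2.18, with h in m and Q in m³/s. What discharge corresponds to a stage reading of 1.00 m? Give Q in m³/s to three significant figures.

Q = 35.8 × (1.00 − 0.54)^2.18 = 35.8 × 0.46^2.18 = 6.587 m³/s

6.59 m³/s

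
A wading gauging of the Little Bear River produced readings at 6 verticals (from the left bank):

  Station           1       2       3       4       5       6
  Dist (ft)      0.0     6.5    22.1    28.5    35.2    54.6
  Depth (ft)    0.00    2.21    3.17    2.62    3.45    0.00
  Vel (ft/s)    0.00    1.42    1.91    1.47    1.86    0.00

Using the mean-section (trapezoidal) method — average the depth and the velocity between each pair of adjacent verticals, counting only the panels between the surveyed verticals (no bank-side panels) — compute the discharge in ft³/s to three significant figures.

171 ft³/s

Panel 1-2: Δb = 6.5 ft, d̄ = (0.00+2.21)/2 = 1.105, v̄ = (0.00+1.42)/2 = 0.71 → q = 6.5×1.105×0.71 = 5.100 ft³/s
Panel 2-3: Δb = 15.6 ft, d̄ = (2.21+3.17)/2 = 2.69, v̄ = (1.42+1.91)/2 = 1.665 → q = 15.6×2.69×1.665 = 69.87 ft³/s
Panel 3-4: Δb = 6.4 ft, d̄ = (3.17+2.62)/2 = 2.895, v̄ = (1.91+1.47)/2 = 1.69 → q = 6.4×2.895×1.69 = 31.31 ft³/s
Panel 4-5: Δb = 6.7 ft, d̄ = (2.62+3.45)/2 = 3.035, v̄ = (1.47+1.86)/2 = 1.665 → q = 6.7×3.035×1.665 = 33.86 ft³/s
Panel 5-6: Δb = 19.4 ft, d̄ = (3.45+0.00)/2 = 1.725, v̄ = (1.86+0.00)/2 = 0.93 → q = 19.4×1.725×0.93 = 31.12 ft³/s
Q = Σ q = 171.3 ft³/s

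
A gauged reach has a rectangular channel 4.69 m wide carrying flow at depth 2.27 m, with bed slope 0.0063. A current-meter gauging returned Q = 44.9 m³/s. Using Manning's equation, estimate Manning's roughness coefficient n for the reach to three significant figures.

A = b·y = 4.69 × 2.27 = 10.65 m²
P = b + 2y = 4.69 + 2×2.27 = 9.230 m
R = A/P = 10.65/9.230 = 1.153 m
n = (1/Q)·A·R^(2/3)·S^(1/2) = (1/44.9) × 10.65 × 1.100 × 0.07937 = 0.02070

0.0207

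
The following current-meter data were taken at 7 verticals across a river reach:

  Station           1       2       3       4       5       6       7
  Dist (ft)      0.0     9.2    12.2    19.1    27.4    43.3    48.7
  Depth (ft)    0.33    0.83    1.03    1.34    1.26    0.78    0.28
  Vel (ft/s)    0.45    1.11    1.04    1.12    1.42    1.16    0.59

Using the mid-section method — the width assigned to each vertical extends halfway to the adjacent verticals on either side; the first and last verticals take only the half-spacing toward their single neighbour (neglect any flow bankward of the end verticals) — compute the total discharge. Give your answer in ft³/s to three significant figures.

54.7 ft³/s

w_1 = (9.2 − 0.0)/2 = 4.6 ft; q_1 = 0.45 × 0.33 × 4.6 = 0.6831 ft³/s
w_2 = (12.2 − 0.0)/2 = 6.1 ft; q_2 = 1.11 × 0.83 × 6.1 = 5.620 ft³/s
w_3 = (19.1 − 9.2)/2 = 4.95 ft; q_3 = 1.04 × 1.03 × 4.95 = 5.302 ft³/s
w_4 = (27.4 − 12.2)/2 = 7.6 ft; q_4 = 1.12 × 1.34 × 7.6 = 11.41 ft³/s
w_5 = (43.3 − 19.1)/2 = 12.1 ft; q_5 = 1.42 × 1.26 × 12.1 = 21.65 ft³/s
w_6 = (48.7 − 27.4)/2 = 10.65 ft; q_6 = 1.16 × 0.78 × 10.65 = 9.636 ft³/s
w_7 = (48.7 − 43.3)/2 = 2.7 ft; q_7 = 0.59 × 0.28 × 2.7 = 0.4460 ft³/s
Q = Σ qᵢ = 54.74 ft³/s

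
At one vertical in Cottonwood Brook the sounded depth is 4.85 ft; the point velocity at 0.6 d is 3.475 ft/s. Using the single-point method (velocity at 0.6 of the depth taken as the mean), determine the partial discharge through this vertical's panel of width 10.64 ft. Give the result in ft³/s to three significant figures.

179 ft³/s

v̄ = v₀.₆ = 3.475 ft/s
q = v̄ × d × w = 3.475 × 4.85 × 10.64 = 179.3 ft³/s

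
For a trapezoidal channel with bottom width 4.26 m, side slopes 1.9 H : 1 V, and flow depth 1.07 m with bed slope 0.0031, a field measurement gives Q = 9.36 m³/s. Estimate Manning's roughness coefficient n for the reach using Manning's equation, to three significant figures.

0.0334

A = (b + z·y)·y = (4.26 + 1.9×1.07)×1.07 = 6.734 m²
P = b + 2y√(1+z²) = 4.26 + 2×1.07×√(1+1.9²) = 8.855 m
R = A/P = 6.734/8.855 = 0.7604 m
n = (1/Q)·A·R^(2/3)·S^(1/2) = (1/9.36) × 6.734 × 0.8331 × 0.05568 = 0.03337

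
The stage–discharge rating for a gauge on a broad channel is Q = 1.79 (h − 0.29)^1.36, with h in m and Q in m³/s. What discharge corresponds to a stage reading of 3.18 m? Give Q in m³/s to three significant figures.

7.58 m³/s

Q = 1.79 × (3.18 − 0.29)^1.36 = 1.79 × 2.89^1.36 = 7.580 m³/s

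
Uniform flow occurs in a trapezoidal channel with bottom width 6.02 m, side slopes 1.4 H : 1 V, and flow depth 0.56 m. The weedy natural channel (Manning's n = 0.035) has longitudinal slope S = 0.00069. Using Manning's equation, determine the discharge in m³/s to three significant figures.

1.75 m³/s

A = (b + z·y)·y = (6.02 + 1.4×0.56)×0.56 = 3.810 m²
P = b + 2y√(1+z²) = 6.02 + 2×0.56×√(1+1.4²) = 7.947 m
R = A/P = 3.810/7.947 = 0.4795 m
Q = (1/n)·A·R^(2/3)·S^(1/2) = (1/0.035) × 3.810 × 0.4795^(2/3) × 0.00069^(1/2) = 1.752 m³/s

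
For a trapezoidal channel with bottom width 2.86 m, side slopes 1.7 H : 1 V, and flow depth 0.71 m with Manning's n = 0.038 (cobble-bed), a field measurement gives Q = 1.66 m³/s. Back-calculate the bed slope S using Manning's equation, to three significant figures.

0.00117

A = (b + z·y)·y = (2.86 + 1.7×0.71)×0.71 = 2.888 m²
P = b + 2y√(1+z²) = 2.86 + 2×0.71×√(1+1.7²) = 5.661 m
R = A/P = 2.888/5.661 = 0.5101 m
S = (Q·n / (1·A·R^(2/3)))² = (1.66×0.038 / (1×2.888×0.6384))² = 0.001171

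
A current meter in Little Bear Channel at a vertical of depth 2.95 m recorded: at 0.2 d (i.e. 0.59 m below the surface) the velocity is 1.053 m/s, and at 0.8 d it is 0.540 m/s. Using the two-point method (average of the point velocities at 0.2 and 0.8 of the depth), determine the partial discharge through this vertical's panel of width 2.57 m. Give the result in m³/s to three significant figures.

6.04 m³/s

v̄ = (1.053 + 0.540) / 2 = 0.7965 m/s
q = v̄ × d × w = 0.7965 × 2.95 × 2.57 = 6.039 m³/s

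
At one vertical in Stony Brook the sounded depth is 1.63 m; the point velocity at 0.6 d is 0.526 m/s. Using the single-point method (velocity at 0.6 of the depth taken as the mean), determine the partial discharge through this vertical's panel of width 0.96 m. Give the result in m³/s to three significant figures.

0.823 m³/s

v̄ = v₀.₆ = 0.526 m/s
q = v̄ × d × w = 0.5260 × 1.63 × 0.96 = 0.8231 m³/s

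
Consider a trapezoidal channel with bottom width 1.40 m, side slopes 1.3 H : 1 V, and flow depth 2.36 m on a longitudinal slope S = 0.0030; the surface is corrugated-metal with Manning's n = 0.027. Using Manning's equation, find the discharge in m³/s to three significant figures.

A = (b + z·y)·y = (1.40 + 1.3×2.36)×2.36 = 10.54 m²
P = b + 2y√(1+z²) = 1.40 + 2×2.36×√(1+1.3²) = 9.141 m
R = A/P = 10.54/9.141 = 1.153 m
Q = (1/n)·A·R^(2/3)·S^(1/2) = (1/0.027) × 10.54 × 1.153^(2/3) × 0.0030^(1/2) = 23.53 m³/s

23.5 m³/s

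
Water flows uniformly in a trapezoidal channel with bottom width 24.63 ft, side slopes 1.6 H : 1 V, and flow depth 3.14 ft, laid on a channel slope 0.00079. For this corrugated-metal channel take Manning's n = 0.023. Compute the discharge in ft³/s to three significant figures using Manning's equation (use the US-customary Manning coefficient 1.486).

A = (b + z·y)·y = (24.63 + 1.6×3.14)×3.14 = 93.11 ft²
P = b + 2y√(1+z²) = 24.63 + 2×3.14×√(1+1.6²) = 36.48 ft
R = A/P = 93.11/36.48 = 2.553 ft
Q = (1.486/n)·A·R^(2/3)·S^(1/2) = (1.486/0.023) × 93.11 × 2.553^(2/3) × 0.00079^(1/2) = 315.8 ft³/s

316 ft³/s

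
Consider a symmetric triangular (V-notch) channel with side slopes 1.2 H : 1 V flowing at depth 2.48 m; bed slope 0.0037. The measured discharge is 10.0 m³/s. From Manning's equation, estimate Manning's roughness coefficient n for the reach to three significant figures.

0.0435

A = z·y² = 1.2×2.48² = 7.380 m²
P = 2y√(1+z²) = 2×2.48×√(1+1.2²) = 7.748 m
R = A/P = 7.380/7.748 = 0.9526 m
n = (1/Q)·A·R^(2/3)·S^(1/2) = (1/10.0) × 7.380 × 0.9681 × 0.06083 = 0.04346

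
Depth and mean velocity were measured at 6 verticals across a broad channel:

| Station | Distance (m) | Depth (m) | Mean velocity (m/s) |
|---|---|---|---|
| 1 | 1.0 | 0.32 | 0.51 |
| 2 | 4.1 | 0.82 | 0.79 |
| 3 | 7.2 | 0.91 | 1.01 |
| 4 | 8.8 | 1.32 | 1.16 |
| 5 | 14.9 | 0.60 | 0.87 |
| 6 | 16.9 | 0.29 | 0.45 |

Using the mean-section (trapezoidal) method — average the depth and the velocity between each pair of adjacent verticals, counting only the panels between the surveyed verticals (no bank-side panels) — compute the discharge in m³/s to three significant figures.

Panel 1-2: Δb = 3.1 m, d̄ = (0.32+0.82)/2 = 0.57, v̄ = (0.51+0.79)/2 = 0.65 → q = 3.1×0.57×0.65 = 1.149 m³/s
Panel 2-3: Δb = 3.1 m, d̄ = (0.82+0.91)/2 = 0.865, v̄ = (0.79+1.01)/2 = 0.9 → q = 3.1×0.865×0.9 = 2.413 m³/s
Panel 3-4: Δb = 1.6 m, d̄ = (0.91+1.32)/2 = 1.115, v̄ = (1.01+1.16)/2 = 1.085 → q = 1.6×1.115×1.085 = 1.936 m³/s
Panel 4-5: Δb = 6.1 m, d̄ = (1.32+0.60)/2 = 0.96, v̄ = (1.16+0.87)/2 = 1.015 → q = 6.1×0.96×1.015 = 5.944 m³/s
Panel 5-6: Δb = 2 m, d̄ = (0.60+0.29)/2 = 0.445, v̄ = (0.87+0.45)/2 = 0.66 → q = 2×0.445×0.66 = 0.5874 m³/s
Q = Σ q = 12.03 m³/s

12.0 m³/s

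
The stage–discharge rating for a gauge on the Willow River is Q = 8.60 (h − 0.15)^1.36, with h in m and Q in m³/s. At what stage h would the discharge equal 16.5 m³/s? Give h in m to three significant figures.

h − h₀ = (Q/C)^(1/b) = (16.5/8.60)^(1/1.36) = 1.615 m
h = 0.15 + 1.615 = 1.765 m

1.76 m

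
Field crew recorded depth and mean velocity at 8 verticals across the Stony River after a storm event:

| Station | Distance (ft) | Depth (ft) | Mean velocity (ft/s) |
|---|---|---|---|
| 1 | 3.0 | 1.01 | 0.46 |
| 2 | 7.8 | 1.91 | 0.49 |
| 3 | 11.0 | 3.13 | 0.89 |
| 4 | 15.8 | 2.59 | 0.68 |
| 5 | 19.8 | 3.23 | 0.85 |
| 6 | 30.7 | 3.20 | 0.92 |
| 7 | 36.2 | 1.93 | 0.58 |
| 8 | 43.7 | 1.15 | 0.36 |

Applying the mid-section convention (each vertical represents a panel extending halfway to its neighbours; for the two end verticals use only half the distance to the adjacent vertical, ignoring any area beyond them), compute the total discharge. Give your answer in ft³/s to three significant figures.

77.2 ft³/s

w_1 = (7.8 − 3.0)/2 = 2.4 ft; q_1 = 0.46 × 1.01 × 2.4 = 1.115 ft³/s
w_2 = (11.0 − 3.0)/2 = 4 ft; q_2 = 0.49 × 1.91 × 4 = 3.744 ft³/s
w_3 = (15.8 − 7.8)/2 = 4 ft; q_3 = 0.89 × 3.13 × 4 = 11.14 ft³/s
w_4 = (19.8 − 11.0)/2 = 4.4 ft; q_4 = 0.68 × 2.59 × 4.4 = 7.749 ft³/s
w_5 = (30.7 − 15.8)/2 = 7.45 ft; q_5 = 0.85 × 3.23 × 7.45 = 20.45 ft³/s
w_6 = (36.2 − 19.8)/2 = 8.2 ft; q_6 = 0.92 × 3.20 × 8.2 = 24.14 ft³/s
w_7 = (43.7 − 30.7)/2 = 6.5 ft; q_7 = 0.58 × 1.93 × 6.5 = 7.276 ft³/s
w_8 = (43.7 − 36.2)/2 = 3.75 ft; q_8 = 0.36 × 1.15 × 3.75 = 1.553 ft³/s
Q = Σ qᵢ = 77.17 ft³/s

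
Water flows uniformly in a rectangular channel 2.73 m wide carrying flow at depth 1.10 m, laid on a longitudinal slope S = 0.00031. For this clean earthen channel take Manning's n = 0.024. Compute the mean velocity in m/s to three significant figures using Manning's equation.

0.527 m/s

A = b·y = 2.73 × 1.10 = 3.003 m²
P = b + 2y = 2.73 + 2×1.10 = 4.930 m
R = A/P = 3.003/4.930 = 0.6091 m
Q = (1/n)·A·R^(2/3)·S^(1/2) = (1/0.024) × 3.003 × 0.6091^(2/3) × 0.00031^(1/2) = 1.583 m³/s
V = Q/A = 1.583/3.003 = 0.5272 m/s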